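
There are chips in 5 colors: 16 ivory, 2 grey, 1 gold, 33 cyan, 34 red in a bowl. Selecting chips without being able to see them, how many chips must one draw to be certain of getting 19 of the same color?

Treat the 5 colors as pigeonholes.
In the worst case we take at most 18 of each color, but all 16 ivory, all 2 grey, and all 1 gold (fewer than 18), giving 16 + 2 + 1 + 18 + 18 = 55.
One more chip then forces some color to 19, so 55 + 1 = 56.

56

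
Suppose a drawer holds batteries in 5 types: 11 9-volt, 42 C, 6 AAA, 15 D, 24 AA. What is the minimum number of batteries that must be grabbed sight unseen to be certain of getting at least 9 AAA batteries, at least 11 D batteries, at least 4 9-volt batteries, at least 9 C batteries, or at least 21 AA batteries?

The worst case stops just short of every target: 3 9-volt, 8 C, all 6 AAA, 10 D, 20 AA — 3 + 8 + 6 + 10 + 20 = 47 batteries.
One more battery must push some type to its target, so 47 + 1 = 48.

48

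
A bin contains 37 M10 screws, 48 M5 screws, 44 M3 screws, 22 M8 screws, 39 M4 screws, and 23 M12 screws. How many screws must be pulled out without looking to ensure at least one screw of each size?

192

The hardest size to obtain is M8: we could draw every other screw first — 213 − 22 = 191 screws — without a single M8 one.
The next draw must be M8, so 191 + 1 = 192.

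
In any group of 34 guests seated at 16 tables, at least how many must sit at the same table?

3

The 34 guests fall into 16 tables.
If each of the 16 tables held at most 2, the total would be at most 16 × 2 = 32 < 34, a contradiction.
So at least one holds ⌈34/16⌉ = 3.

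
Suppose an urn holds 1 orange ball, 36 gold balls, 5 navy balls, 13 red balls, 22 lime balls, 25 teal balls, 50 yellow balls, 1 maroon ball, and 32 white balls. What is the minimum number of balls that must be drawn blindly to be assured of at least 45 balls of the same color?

180

In the worst case we take at most 44 of each color, but all 1 orange, all 36 gold, all 5 navy, all 13 red, all 22 lime, all 25 teal, all 1 maroon, and all 32 white (fewer than 44), giving 1 + 36 + 5 + 13 + 22 + 25 + 44 + 1 + 32 = 179.
One more ball then forces some color to 45, so 179 + 1 = 180.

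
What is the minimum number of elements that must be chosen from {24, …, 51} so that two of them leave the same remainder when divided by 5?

Group the integers by remainder mod 5; there are 5 residue classes, each nonempty in this range.
Choosing one from each class (5 integers) avoids any shared remainder.
One more choice must repeat a class, so two differ by a multiple of 5. Hence 5 + 1 = 6.

6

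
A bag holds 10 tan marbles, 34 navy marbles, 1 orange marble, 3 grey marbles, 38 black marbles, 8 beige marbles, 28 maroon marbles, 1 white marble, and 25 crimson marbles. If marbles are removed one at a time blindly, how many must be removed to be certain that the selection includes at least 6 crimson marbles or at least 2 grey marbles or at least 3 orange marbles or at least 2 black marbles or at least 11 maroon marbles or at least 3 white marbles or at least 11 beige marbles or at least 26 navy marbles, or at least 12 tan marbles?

The worst case stops just short of every target: all 10 tan, 25 navy, all 1 orange, 1 grey, 1 black, all 8 beige, 10 maroon, all 1 white, 5 crimson — 10 + 25 + 1 + 1 + 1 + 8 + 10 + 1 + 5 = 62 marbles.
One more marble must push some color to its target, so 62 + 1 = 63.

63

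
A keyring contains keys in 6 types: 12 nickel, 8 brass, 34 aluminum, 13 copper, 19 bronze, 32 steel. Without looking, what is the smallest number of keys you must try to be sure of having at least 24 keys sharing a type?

99

Treat the 6 types as pigeonholes.
In the worst case we take at most 23 of each type, but all 12 nickel, all 8 brass, all 13 copper, and all 19 bronze (fewer than 23), giving 12 + 8 + 23 + 13 + 19 + 23 = 98.
One more key then forces some type to 24, so 98 + 1 = 99.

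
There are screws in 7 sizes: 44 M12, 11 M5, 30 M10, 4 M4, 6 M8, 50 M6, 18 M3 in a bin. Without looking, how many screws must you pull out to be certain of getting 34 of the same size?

Treat the 7 sizes as pigeonholes.
In the worst case we take at most 33 of each size, but all 11 M5, all 30 M10, all 4 M4, all 6 M8, and all 18 M3 (fewer than 33), giving 33 + 11 + 30 + 4 + 6 + 33 + 18 = 135.
One more screw then forces some size to 34, so 135 + 1 = 136.

136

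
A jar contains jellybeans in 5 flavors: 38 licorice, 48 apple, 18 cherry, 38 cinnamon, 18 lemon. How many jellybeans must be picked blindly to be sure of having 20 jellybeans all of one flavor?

Treat the 5 flavors as pigeonholes.
In the worst case we take at most 19 of each flavor, but all 18 cherry and all 18 lemon (fewer than 19), giving 19 + 19 + 18 + 19 + 18 = 93.
One more jellybean then forces some flavor to 20, so 93 + 1 = 94.

94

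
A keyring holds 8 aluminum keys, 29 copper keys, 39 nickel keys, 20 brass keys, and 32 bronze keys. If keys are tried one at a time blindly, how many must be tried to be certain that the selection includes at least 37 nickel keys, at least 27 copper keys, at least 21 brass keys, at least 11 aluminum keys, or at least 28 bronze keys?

118

The worst case stops just short of every target: all 8 aluminum, 26 copper, 36 nickel, 20 brass, 27 bronze — 8 + 26 + 36 + 20 + 27 = 117 keys.
One more key must push some type to its target, so 117 + 1 = 118.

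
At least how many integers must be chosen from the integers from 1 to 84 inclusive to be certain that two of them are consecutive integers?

43

Partition {1, …, 84} into 42 pairs: {1,2}, {3,4}, …, {83,84}.
Choosing 42 integers — say the 42 even numbers 2, 4, …, 84 — takes one from each pair and avoids the property.
Choosing 43 forces two into the same pair by pigeonhole, and those are consecutive. So 43.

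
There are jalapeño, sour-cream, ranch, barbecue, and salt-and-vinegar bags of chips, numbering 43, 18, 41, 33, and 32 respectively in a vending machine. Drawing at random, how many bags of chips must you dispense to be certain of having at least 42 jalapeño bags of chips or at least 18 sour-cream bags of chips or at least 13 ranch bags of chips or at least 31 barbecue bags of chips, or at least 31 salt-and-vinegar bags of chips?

131

The worst case stops just short of every target: 41 jalapeño, 17 sour-cream, 12 ranch, 30 barbecue, 30 salt-and-vinegar — 41 + 17 + 12 + 30 + 30 = 130 bags of chips.
One more bag of chips must push some flavor to its target, so 130 + 1 = 131.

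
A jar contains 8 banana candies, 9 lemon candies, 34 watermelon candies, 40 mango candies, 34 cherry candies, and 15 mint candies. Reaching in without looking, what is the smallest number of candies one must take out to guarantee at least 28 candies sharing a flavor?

Treat the 6 flavors as pigeonholes.
In the worst case we take at most 27 of each flavor, but all 8 banana, all 9 lemon, and all 15 mint (fewer than 27), giving 8 + 9 + 27 + 27 + 27 + 15 = 113.
One more candy then forces some flavor to 28, so 113 + 1 = 114.

114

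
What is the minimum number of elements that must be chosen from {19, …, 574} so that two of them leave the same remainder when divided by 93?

Group the integers by remainder mod 93; there are 93 residue classes, each nonempty in this range.
Choosing one from each class (93 integers) avoids any shared remainder.
One more choice must repeat a class, so two differ by a multiple of 93. Hence 93 + 1 = 94.

94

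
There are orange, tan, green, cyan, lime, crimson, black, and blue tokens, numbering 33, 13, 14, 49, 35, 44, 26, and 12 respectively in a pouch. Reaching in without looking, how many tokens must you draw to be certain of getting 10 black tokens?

210

To avoid black tokens as long as possible, exhaust the other 7 colors first.
The worst case draws every non-black token first: 33 + 13 + 14 + 49 + 35 + 44 + 12 = 200.
The next 10 draws are then forced to be black, giving 200 + 10 = 210.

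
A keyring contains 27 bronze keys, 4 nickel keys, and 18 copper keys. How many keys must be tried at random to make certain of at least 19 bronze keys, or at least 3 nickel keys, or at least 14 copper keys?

The worst case stops just short of every target: 18 bronze, 2 nickel, 13 copper — 18 + 2 + 13 = 33 keys.
One more key must push some type to its target, so 33 + 1 = 34.

34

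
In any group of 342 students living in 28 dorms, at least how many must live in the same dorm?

If each of the 28 dorms held at most 12, the total would be at most 28 × 12 = 336 < 342, a contradiction.
So at least one holds ⌈342/28⌉ = 13.

13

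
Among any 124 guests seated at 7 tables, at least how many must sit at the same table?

18

The 124 guests fall into 7 tables.
If each of the 7 tables held at most 17, the total would be at most 7 × 17 = 119 < 124, a contradiction.
So at least one holds ⌈124/7⌉ = 18.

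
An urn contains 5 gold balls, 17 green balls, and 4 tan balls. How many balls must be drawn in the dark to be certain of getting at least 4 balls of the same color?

10

Treat the 3 colors as pigeonholes.
The worst case takes 3 balls of each color without reaching 4 of any: 3 × 3 = 9.
The next ball must bring some color to 4, so 9 + 1 = 10.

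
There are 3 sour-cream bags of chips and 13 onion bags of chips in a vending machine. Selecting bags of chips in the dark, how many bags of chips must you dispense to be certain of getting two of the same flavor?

Treat the 2 flavors as pigeonholes.
The worst case takes 1 bag of chips of each flavor without reaching 2 of any: 2 × 1 = 2.
The next bag of chips must bring some flavor to 2, so 2 + 1 = 3.

3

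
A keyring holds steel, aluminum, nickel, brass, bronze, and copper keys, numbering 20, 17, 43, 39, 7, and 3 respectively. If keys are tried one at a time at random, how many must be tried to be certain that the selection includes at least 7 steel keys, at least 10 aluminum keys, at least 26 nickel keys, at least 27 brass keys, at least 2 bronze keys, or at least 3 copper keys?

70

The worst case stops just short of every target: 6 steel, 9 aluminum, 25 nickel, 26 brass, 1 bronze, 2 copper — 6 + 9 + 25 + 26 + 1 + 2 = 69 keys.
One more key must push some type to its target, so 69 + 1 = 70.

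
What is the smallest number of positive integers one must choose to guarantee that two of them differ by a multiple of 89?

Two integers differ by a multiple of 89 exactly when they share a remainder mod 89.
There are 89 residue classes mod 89, so 89 integers can all lie in distinct classes.
One more integer must repeat a residue, giving a difference divisible by 89. So n = 89 + 1 = 90.

90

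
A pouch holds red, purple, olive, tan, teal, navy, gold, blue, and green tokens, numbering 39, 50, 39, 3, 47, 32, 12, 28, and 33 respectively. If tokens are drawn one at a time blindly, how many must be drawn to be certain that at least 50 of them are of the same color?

Treat the 9 colors as pigeonholes.
In the worst case we take at most 49 of each color, but all 39 red, all 39 olive, all 3 tan, all 47 teal, all 32 navy, all 12 gold, all 28 blue, and all 33 green (fewer than 49), giving 39 + 49 + 39 + 3 + 47 + 32 + 12 + 28 + 33 = 282.
One more token then forces some color to 50, so 282 + 1 = 283.

283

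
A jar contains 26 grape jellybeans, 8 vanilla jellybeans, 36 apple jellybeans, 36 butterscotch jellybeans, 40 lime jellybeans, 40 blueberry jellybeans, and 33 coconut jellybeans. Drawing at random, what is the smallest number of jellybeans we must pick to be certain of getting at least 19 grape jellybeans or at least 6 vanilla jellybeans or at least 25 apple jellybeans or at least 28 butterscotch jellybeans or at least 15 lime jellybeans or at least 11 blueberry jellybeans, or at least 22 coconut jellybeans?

The worst case stops just short of every target: 18 grape, 5 vanilla, 24 apple, 27 butterscotch, 14 lime, 10 blueberry, 21 coconut — 18 + 5 + 24 + 27 + 14 + 10 + 21 = 119 jellybeans.
One more jellybean must push some flavor to its target, so 119 + 1 = 120.

120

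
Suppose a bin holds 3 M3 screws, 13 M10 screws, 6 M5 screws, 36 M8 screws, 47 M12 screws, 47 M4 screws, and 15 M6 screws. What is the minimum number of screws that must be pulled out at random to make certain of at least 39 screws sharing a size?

Treat the 7 sizes as pigeonholes.
In the worst case we take at most 38 of each size, but all 3 M3, all 13 M10, all 6 M5, all 36 M8, and all 15 M6 (fewer than 38), giving 3 + 13 + 6 + 36 + 38 + 38 + 15 = 149.
One more screw then forces some size to 39, so 149 + 1 = 150.

150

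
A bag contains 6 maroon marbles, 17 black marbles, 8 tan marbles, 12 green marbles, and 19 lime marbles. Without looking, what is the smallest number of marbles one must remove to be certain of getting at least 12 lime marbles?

55

To avoid lime marbles as long as possible, exhaust the other 4 colors first.
The worst case draws every non-lime marble first: 6 + 17 + 8 + 12 = 43.
The next 12 draws are then forced to be lime, giving 43 + 12 = 55.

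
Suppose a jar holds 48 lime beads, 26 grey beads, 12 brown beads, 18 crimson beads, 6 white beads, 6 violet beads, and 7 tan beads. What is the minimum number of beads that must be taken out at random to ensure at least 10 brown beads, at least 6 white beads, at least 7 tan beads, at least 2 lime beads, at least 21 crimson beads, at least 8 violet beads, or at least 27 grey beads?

Each of the 7 colors has its own threshold; avoid all of them simultaneously.
The worst case stops just short of every target: 1 lime, 26 grey, 9 brown, all 18 crimson, 5 white, all 6 violet, 6 tan — 1 + 26 + 9 + 18 + 5 + 6 + 6 = 71 beads.
One more bead must push some color to its target, so 71 + 1 = 72.

72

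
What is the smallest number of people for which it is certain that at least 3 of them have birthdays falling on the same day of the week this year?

15

There are 7 days of the week acting as pigeonholes.
With 7 × 2 = 14 people we could place exactly 2 in each, with no class reaching 3.
One more forces some class to hold 3, so 14 + 1 = 15.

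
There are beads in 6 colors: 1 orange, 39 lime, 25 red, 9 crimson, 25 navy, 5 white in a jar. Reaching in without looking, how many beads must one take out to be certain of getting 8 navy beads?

The worst case draws every non-navy bead first: 1 + 39 + 25 + 9 + 5 = 79.
The next 8 draws are then forced to be navy, giving 79 + 8 = 87.

87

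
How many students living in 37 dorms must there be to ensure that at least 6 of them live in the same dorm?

186

There are 37 dorms acting as pigeonholes.
With 37 × 5 = 185 students we could place exactly 5 in each, with no class reaching 6.
One more forces some class to hold 6, so 185 + 1 = 186.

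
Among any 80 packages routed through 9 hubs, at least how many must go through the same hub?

9

The 80 packages fall into 9 hubs.
If each of the 9 hubs held at most 8, the total would be at most 9 × 8 = 72 < 80, a contradiction.
So at least one holds ⌈80/9⌉ = 9.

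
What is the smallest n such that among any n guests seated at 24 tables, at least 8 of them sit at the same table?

169

There are 24 tables acting as pigeonholes.
With 24 × 7 = 168 guests we could place exactly 7 in each, with no class reaching 8.
One more forces some class to hold 8, so 168 + 1 = 169.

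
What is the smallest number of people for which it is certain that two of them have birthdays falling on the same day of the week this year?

There are 7 days of the week acting as pigeonholes.
With 7 people we could place one in each, avoiding any repeat.
One more forces some class to hold 2, so 7 + 1 = 8.

8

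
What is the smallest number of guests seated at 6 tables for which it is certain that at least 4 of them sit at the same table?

19

There are 6 tables acting as pigeonholes.
With 6 × 3 = 18 guests we could place exactly 3 in each, with no class reaching 4.
One more forces some class to hold 4, so 18 + 1 = 19.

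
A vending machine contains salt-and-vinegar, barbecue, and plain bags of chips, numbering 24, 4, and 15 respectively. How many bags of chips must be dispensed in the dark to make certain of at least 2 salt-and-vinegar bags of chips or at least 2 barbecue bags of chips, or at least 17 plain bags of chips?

18

The worst case stops just short of every target: 1 salt-and-vinegar, 1 barbecue, all 15 plain — 1 + 1 + 15 = 17 bags of chips.
One more bag of chips must push some flavor to its target, so 17 + 1 = 18.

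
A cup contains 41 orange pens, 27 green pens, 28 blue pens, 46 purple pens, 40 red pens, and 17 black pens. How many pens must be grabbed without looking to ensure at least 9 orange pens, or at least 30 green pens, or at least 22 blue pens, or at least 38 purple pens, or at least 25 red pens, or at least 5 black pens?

The worst case stops just short of every target: 8 orange, all 27 green, 21 blue, 37 purple, 24 red, 4 black — 8 + 27 + 21 + 37 + 24 + 4 = 121 pens.
One more pen must push some ink color to its target, so 121 + 1 = 122.

122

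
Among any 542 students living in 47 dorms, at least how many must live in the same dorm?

The 542 students fall into 47 dorms.
If each of the 47 dorms held at most 11, the total would be at most 47 × 11 = 517 < 542, a contradiction.
So at least one holds ⌈542/47⌉ = 12.

12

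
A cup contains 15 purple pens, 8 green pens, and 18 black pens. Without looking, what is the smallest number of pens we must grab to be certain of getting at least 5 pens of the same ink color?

The worst case takes 4 pens of each ink color without reaching 5 of any: 3 × 4 = 12.
The next pen must bring some ink color to 5, so 12 + 1 = 13.

13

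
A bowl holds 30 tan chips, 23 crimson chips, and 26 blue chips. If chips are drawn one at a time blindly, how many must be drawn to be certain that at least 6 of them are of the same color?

16

Treat the 3 colors as pigeonholes.
The worst case takes 5 chips of each color without reaching 6 of any: 3 × 5 = 15.
The next chip must bring some color to 6, so 15 + 1 = 16.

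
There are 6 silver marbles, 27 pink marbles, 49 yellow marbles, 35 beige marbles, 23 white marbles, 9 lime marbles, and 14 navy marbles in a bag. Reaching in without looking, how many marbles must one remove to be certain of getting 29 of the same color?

136

In the worst case we take at most 28 of each color, but all 6 silver, all 27 pink, all 23 white, all 9 lime, and all 14 navy (fewer than 28), giving 6 + 27 + 28 + 28 + 23 + 9 + 14 = 135.
One more marble then forces some color to 29, so 135 + 1 = 136.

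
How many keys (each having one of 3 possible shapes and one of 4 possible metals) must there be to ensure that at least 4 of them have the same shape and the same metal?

There are 3 × 4 = 12 (shape, metal) combinations acting as pigeonholes.
With 12 × 3 = 36 keys we could place exactly 3 in each, with no (shape, metal) pair reaching 4.
One more forces some (shape, metal) pair to hold 4, so 36 + 1 = 37.

37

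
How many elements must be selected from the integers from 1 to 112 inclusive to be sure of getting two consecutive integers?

Partition {1, …, 112} into 56 pairs: {1,2}, {3,4}, …, {111,112}.
Choosing 56 integers — say the 56 even numbers 2, 4, …, 112 — takes one from each pair and avoids the property.
Choosing 57 forces two into the same pair by pigeonhole, and those are consecutive. So 57.

57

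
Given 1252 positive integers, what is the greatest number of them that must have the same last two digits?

The 1252 positive integers fall into 100 possible two-digit endings.
If each of the 100 possible two-digit endings held at most 12, the total would be at most 100 × 12 = 1200 < 1252, a contradiction.
So at least one holds ⌈1252/100⌉ = 13.

13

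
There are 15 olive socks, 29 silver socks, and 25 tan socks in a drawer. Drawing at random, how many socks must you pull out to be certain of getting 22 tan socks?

66

To avoid tan socks as long as possible, exhaust the other 2 colors first.
The worst case draws every non-tan sock first: 15 + 29 = 44.
The next 22 draws are then forced to be tan, giving 44 + 22 = 66.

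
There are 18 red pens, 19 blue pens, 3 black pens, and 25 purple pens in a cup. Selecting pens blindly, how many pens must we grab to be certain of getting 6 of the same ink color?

19

Treat the 4 ink colors as pigeonholes.
In the worst case we take at most 5 of each ink color, but all 3 black (fewer than 5), giving 5 + 5 + 3 + 5 = 18.
One more pen then forces some ink color to 6, so 18 + 1 = 19.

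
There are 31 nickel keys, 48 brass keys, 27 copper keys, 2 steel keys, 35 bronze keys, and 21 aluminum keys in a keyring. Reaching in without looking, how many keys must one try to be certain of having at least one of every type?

The hardest type to obtain is steel: we could draw every other key first — 164 − 2 = 162 keys — without a single steel one.
The next draw must be steel, so 162 + 1 = 163.

163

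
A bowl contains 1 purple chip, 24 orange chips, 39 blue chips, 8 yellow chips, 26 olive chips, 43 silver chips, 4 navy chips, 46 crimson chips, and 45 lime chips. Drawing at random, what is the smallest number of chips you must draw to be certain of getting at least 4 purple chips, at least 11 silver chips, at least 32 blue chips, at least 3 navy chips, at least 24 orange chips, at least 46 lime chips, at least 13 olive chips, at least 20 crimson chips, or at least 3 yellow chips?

146

Each of the 9 colors has its own threshold; avoid all of them simultaneously.
The worst case stops just short of every target: all 1 purple, 23 orange, 31 blue, 2 yellow, 12 olive, 10 silver, 2 navy, 19 crimson, 45 lime — 1 + 23 + 31 + 2 + 12 + 10 + 2 + 19 + 45 = 145 chips.
One more chip must push some color to its target, so 145 + 1 = 146.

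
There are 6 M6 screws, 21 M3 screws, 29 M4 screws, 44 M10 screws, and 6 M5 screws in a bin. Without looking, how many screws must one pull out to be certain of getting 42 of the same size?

104

In the worst case we take at most 41 of each size, but all 6 M6, all 21 M3, all 29 M4, and all 6 M5 (fewer than 41), giving 6 + 21 + 29 + 41 + 6 = 103.
One more screw then forces some size to 42, so 103 + 1 = 104.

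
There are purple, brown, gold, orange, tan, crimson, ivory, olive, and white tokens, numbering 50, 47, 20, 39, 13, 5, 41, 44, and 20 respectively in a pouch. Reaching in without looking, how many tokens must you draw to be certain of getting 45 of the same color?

In the worst case we take at most 44 of each color, but all 20 gold, all 39 orange, all 13 tan, all 5 crimson, all 41 ivory, and all 20 white (fewer than 44), giving 44 + 44 + 20 + 39 + 13 + 5 + 41 + 44 + 20 = 270.
One more token then forces some color to 45, so 270 + 1 = 271.

271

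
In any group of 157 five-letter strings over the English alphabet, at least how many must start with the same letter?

The 157 five-letter strings over the English alphabet fall into 26 possible first letters.
If each of the 26 possible first letters held at most 6, the total would be at most 26 × 6 = 156 < 157, a contradiction.
So at least one holds ⌈157/26⌉ = 7.

7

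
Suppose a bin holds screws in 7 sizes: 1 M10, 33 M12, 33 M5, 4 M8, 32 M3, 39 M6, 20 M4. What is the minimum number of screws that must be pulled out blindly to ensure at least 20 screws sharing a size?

In the worst case we take at most 19 of each size, but all 1 M10 and all 4 M8 (fewer than 19), giving 1 + 19 + 19 + 4 + 19 + 19 + 19 = 100.
One more screw then forces some size to 20, so 100 + 1 = 101.

101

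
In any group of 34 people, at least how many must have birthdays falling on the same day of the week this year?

If each of the 7 days of the week held at most 4, the total would be at most 7 × 4 = 28 < 34, a contradiction.
So at least one holds ⌈34/7⌉ = 5.

5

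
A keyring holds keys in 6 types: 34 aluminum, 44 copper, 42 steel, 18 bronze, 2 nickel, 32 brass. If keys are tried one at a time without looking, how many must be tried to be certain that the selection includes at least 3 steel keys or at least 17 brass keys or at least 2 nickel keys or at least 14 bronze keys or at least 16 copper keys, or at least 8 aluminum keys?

55

Each of the 6 types has its own threshold; avoid all of them simultaneously.
The worst case stops just short of every target: 7 aluminum, 15 copper, 2 steel, 13 bronze, 1 nickel, 16 brass — 7 + 15 + 2 + 13 + 1 + 16 = 54 keys.
One more key must push some type to its target, so 54 + 1 = 55.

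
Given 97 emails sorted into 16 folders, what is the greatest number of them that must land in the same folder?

If each of the 16 folders held at most 6, the total would be at most 16 × 6 = 96 < 97, a contradiction.
So at least one holds ⌈97/16⌉ = 7.

7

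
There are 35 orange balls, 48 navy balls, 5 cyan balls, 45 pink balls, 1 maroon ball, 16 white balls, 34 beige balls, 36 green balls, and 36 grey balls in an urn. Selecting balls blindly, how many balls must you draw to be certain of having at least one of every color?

The hardest color to obtain is maroon: we could draw every other ball first — 256 − 1 = 255 balls — without a single maroon one.
The next draw must be maroon, so 255 + 1 = 256.

256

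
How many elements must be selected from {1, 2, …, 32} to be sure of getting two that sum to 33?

Partition {1, …, 32} into 16 pairs: {1,32}, {2,31}, …, {16,17}.
Choosing 16 integers — say the integers 1 through 16 — takes one from each pair and avoids the property.
Choosing 17 forces two into the same pair by pigeonhole, and those sum to 33. So 17.

17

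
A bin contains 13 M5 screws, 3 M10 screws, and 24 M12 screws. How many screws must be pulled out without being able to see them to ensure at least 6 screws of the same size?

14

In the worst case we take at most 5 of each size, but all 3 M10 (fewer than 5), giving 5 + 3 + 5 = 13.
One more screw then forces some size to 6, so 13 + 1 = 14.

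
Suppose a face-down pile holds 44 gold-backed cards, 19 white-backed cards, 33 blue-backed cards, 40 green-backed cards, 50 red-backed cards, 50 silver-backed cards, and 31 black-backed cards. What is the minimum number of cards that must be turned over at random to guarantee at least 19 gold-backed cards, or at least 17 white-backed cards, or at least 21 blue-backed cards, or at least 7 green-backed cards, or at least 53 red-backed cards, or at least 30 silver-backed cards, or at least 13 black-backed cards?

152

Each of the 7 back colors has its own threshold; avoid all of them simultaneously.
The worst case stops just short of every target: 18 gold-backed, 16 white-backed, 20 blue-backed, 6 green-backed, all 50 red-backed, 29 silver-backed, 12 black-backed — 18 + 16 + 20 + 6 + 50 + 29 + 12 = 151 cards.
One more card must push some back color to its target, so 151 + 1 = 152.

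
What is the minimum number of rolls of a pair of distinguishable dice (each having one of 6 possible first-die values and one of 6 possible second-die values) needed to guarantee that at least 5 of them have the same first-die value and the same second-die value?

There are 6 × 6 = 36 (first-die value, second-die value) combinations acting as pigeonholes.
With 36 × 4 = 144 rolls of a pair of distinguishable dice we could place exactly 4 in each, with no (first-die value, second-die value) pair reaching 5.
One more forces some (first-die value, second-die value) pair to hold 5, so 144 + 1 = 145.

145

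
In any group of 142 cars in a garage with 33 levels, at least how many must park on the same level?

If each of the 33 levels held at most 4, the total would be at most 33 × 4 = 132 < 142, a contradiction.
So at least one holds ⌈142/33⌉ = 5.

5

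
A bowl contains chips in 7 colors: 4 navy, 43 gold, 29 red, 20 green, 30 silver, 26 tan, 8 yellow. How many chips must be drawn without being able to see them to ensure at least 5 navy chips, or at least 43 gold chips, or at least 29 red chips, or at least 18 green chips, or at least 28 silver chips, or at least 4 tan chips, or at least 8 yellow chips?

Each of the 7 colors has its own threshold; avoid all of them simultaneously.
The worst case stops just short of every target: 4 navy, 42 gold, 28 red, 17 green, 27 silver, 3 tan, 7 yellow — 4 + 42 + 28 + 17 + 27 + 3 + 7 = 128 chips.
One more chip must push some color to its target, so 128 + 1 = 129.

129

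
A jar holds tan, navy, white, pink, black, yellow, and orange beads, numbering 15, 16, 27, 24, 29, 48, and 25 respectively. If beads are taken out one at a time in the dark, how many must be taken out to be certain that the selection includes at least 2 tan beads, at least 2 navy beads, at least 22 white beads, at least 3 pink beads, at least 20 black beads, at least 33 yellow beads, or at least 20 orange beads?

Each of the 7 colors has its own threshold; avoid all of them simultaneously.
The worst case stops just short of every target: 1 tan, 1 navy, 21 white, 2 pink, 19 black, 32 yellow, 19 orange — 1 + 1 + 21 + 2 + 19 + 32 + 19 = 95 beads.
One more bead must push some color to its target, so 95 + 1 = 96.

96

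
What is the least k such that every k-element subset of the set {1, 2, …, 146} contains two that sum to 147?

Partition {1, …, 146} into 73 pairs: {1,146}, {2,145}, …, {73,74}.
Choosing 73 integers — say the integers 1 through 73 — takes one from each pair and avoids the property.
Choosing 74 forces two into the same pair by pigeonhole, and those sum to 147. So 74.

74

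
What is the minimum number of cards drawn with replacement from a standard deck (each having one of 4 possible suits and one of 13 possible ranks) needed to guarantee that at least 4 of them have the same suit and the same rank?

157

There are 4 × 13 = 52 (suit, rank) combinations acting as pigeonholes.
With 52 × 3 = 156 cards drawn with replacement from a standard deck we could place exactly 3 in each, with no (suit, rank) pair reaching 4.
One more forces some (suit, rank) pair to hold 4, so 156 + 1 = 157.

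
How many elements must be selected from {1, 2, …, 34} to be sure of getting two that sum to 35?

Partition {1, …, 34} into 17 pairs: {1,34}, {2,33}, …, {17,18}.
Choosing 17 integers — say the integers 1 through 17 — takes one from each pair and avoids the property.
Choosing 18 forces two into the same pair by pigeonhole, and those sum to 35. So 18.

18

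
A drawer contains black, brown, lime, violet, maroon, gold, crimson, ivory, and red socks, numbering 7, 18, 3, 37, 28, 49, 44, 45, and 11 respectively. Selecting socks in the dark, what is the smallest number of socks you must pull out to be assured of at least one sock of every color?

The hardest color to obtain is lime: we could draw every other sock first — 242 − 3 = 239 socks — without a single lime one.
The next draw must be lime, so 239 + 1 = 240.

240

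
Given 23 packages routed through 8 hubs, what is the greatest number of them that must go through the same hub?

The 23 packages fall into 8 hubs.
If each of the 8 hubs held at most 2, the total would be at most 8 × 2 = 16 < 23, a contradiction.
So at least one holds ⌈23/8⌉ = 3.

3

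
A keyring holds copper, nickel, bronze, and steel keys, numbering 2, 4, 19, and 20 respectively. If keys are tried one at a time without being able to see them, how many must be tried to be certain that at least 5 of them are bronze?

31

The worst case draws every non-bronze key first: 2 + 4 + 20 = 26.
The next 5 draws are then forced to be bronze, giving 26 + 5 = 31.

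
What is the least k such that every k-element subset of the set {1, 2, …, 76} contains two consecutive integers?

39

Partition {1, …, 76} into 38 pairs: {1,2}, {3,4}, …, {75,76}.
Choosing 38 integers — say the 38 even numbers 2, 4, …, 76 — takes one from each pair and avoids the property.
Choosing 39 forces two into the same pair by pigeonhole, and those are consecutive. So 39.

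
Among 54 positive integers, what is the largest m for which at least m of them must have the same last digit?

6

The 54 positive integers fall into 10 possible last digits.
If each of the 10 possible last digits held at most 5, the total would be at most 10 × 5 = 50 < 54, a contradiction.
So at least one holds ⌈54/10⌉ = 6.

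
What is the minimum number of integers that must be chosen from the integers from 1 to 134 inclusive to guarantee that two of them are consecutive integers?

Partition {1, …, 134} into 67 pairs: {1,2}, {3,4}, …, {133,134}.
Choosing 67 integers — say the 67 even numbers 2, 4, …, 134 — takes one from each pair and avoids the property.
Choosing 68 forces two into the same pair by pigeonhole, and those are consecutive. So 68.

68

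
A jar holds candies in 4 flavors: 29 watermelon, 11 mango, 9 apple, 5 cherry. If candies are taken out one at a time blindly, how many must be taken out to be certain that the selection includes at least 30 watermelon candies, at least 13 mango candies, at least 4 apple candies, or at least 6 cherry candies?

49

The worst case stops just short of every target: 29 watermelon, all 11 mango, 3 apple, 5 cherry — 29 + 11 + 3 + 5 = 48 candies.
One more candy must push some flavor to its target, so 48 + 1 = 49.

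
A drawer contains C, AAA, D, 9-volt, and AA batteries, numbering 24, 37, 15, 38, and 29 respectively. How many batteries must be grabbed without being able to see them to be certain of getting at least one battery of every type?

129

The hardest type to obtain is D: we could draw every other battery first — 143 − 15 = 128 batteries — without a single D one.
The next draw must be D, so 128 + 1 = 129.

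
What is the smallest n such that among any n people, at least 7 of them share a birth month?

73

There are 12 months of the year acting as pigeonholes.
With 12 × 6 = 72 people we could place exactly 6 in each, with no class reaching 7.
One more forces some class to hold 7, so 72 + 1 = 73.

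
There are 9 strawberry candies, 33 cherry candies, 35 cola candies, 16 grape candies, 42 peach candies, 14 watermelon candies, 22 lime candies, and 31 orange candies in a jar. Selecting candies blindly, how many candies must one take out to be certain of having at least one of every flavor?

194

The hardest flavor to obtain is strawberry: we could draw every other candy first — 202 − 9 = 193 candies — without a single strawberry one.
The next draw must be strawberry, so 193 + 1 = 194.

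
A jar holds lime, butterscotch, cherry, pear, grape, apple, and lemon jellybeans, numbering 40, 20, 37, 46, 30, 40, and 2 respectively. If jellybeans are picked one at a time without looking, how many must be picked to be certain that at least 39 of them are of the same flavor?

204

In the worst case we take at most 38 of each flavor, but all 20 butterscotch, all 37 cherry, all 30 grape, and all 2 lemon (fewer than 38), giving 38 + 20 + 37 + 38 + 30 + 38 + 2 = 203.
One more jellybean then forces some flavor to 39, so 203 + 1 = 204.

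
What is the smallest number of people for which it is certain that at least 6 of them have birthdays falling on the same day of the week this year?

There are 7 days of the week acting as pigeonholes.
With 7 × 5 = 35 people we could place exactly 5 in each, with no class reaching 6.
One more forces some class to hold 6, so 35 + 1 = 36.

36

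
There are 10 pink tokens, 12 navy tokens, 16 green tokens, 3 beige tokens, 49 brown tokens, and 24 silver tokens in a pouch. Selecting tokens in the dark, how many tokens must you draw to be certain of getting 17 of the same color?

Treat the 6 colors as pigeonholes.
In the worst case we take at most 16 of each color, but all 10 pink, all 12 navy, and all 3 beige (fewer than 16), giving 10 + 12 + 16 + 3 + 16 + 16 = 73.
One more token then forces some color to 17, so 73 + 1 = 74.

74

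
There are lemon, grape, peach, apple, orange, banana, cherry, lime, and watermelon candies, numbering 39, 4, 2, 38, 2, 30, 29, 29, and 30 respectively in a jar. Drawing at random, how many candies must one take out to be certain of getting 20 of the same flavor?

In the worst case we take at most 19 of each flavor, but all 4 grape, all 2 peach, and all 2 orange (fewer than 19), giving 19 + 4 + 2 + 19 + 2 + 19 + 19 + 19 + 19 = 122.
One more candy then forces some flavor to 20, so 122 + 1 = 123.

123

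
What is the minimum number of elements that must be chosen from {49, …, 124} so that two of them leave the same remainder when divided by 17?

18

Group the integers by remainder mod 17; there are 17 residue classes, each nonempty in this range.
Choosing one from each class (17 integers) avoids any shared remainder.
One more choice must repeat a class, so two differ by a multiple of 17. Hence 17 + 1 = 18.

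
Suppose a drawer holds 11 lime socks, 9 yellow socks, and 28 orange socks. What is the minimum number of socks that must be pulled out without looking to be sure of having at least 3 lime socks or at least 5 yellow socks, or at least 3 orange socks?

9

Each of the 3 colors has its own threshold; avoid all of them simultaneously.
The worst case stops just short of every target: 2 lime, 4 yellow, 2 orange — 2 + 4 + 2 = 8 socks.
One more sock must push some color to its target, so 8 + 1 = 9.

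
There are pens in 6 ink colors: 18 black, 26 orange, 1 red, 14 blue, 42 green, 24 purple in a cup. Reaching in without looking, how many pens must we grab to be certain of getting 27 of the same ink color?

110

In the worst case we take at most 26 of each ink color, but all 18 black, all 1 red, all 14 blue, and all 24 purple (fewer than 26), giving 18 + 26 + 1 + 14 + 26 + 24 = 109.
One more pen then forces some ink color to 27, so 109 + 1 = 110.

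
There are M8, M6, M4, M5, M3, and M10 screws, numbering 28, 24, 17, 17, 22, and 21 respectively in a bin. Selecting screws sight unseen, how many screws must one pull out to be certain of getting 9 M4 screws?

121

To avoid M4 screws as long as possible, exhaust the other 5 sizes first.
The worst case draws every non-M4 screw first: 28 + 24 + 17 + 22 + 21 = 112.
The next 9 draws are then forced to be M4, giving 112 + 9 = 121.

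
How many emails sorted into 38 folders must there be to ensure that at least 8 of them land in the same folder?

There are 38 folders acting as pigeonholes.
With 38 × 7 = 266 emails we could place exactly 7 in each, with no class reaching 8.
One more forces some class to hold 8, so 266 + 1 = 267.

267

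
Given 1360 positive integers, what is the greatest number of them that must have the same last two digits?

There are 100 possible two-digit endings, which serve as the pigeonholes.
If each of the 100 possible two-digit endings held at most 13, the total would be at most 100 × 13 = 1300 < 1360, a contradiction.
So at least one holds ⌈1360/100⌉ = 14.

14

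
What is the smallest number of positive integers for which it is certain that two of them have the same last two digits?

101

There are 100 possible two-digit endings acting as pigeonholes.
With 100 positive integers we could place one in each, avoiding any repeat.
One more forces some class to hold 2, so 100 + 1 = 101.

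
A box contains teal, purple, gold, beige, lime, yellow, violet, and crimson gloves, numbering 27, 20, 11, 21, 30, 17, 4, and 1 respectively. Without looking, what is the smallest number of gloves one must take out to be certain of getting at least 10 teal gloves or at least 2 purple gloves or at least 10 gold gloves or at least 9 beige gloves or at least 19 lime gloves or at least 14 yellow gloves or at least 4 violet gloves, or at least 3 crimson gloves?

The worst case stops just short of every target: 9 teal, 1 purple, 9 gold, 8 beige, 18 lime, 13 yellow, 3 violet, all 1 crimson — 9 + 1 + 9 + 8 + 18 + 13 + 3 + 1 = 62 gloves.
One more glove must push some color to its target, so 62 + 1 = 63.

63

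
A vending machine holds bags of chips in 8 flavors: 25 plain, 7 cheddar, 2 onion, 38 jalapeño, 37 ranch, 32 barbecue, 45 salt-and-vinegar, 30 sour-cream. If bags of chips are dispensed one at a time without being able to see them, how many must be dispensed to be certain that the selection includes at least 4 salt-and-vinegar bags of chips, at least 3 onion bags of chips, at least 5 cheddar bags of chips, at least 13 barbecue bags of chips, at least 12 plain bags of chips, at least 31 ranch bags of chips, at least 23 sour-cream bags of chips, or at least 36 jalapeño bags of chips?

120

The worst case stops just short of every target: 11 plain, 4 cheddar, 2 onion, 35 jalapeño, 30 ranch, 12 barbecue, 3 salt-and-vinegar, 22 sour-cream — 11 + 4 + 2 + 35 + 30 + 12 + 3 + 22 = 119 bags of chips.
One more bag of chips must push some flavor to its target, so 119 + 1 = 120.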